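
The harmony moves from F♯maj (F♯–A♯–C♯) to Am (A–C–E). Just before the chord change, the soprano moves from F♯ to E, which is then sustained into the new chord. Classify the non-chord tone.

E is an anticipation.

The harmony at that moment is F♯ major triad (F♯, A♯, C♯); E is not a chord tone.
It is approached by step down from F♯ and then sustained as the same pitch into the next harmony.
Arriving early and becoming a chord tone when the harmony changes — an anticipation.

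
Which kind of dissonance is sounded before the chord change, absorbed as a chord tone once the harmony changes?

Anticipation.

Approach: ahead of the chord change (typically by step), so it is dissonant against the current harmony. Departure: none — the same pitch is restated or held and is a chord tone of the new harmony.
Dissonant first, consonant once the harmony catches up: the note simply arrives early — an anticipation. (The reverse timing, consonant first and dissonant after the change, would be a suspension or retardation.)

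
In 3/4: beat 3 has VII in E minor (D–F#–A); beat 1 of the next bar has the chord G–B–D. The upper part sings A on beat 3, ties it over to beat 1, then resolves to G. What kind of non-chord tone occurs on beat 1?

The harmony at that moment is G major triad (G, B, D); A is not a chord tone.
It is held over (the same pitch as the preceding A) and left by step down to G.
Held over from the previous chord and resolving down by step — a suspension.

Suspension.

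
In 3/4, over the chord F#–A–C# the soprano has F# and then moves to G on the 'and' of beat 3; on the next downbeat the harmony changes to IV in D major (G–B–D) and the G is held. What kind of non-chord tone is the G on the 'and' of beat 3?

Anticipation.

The harmony at that moment is F# minor triad (F#, A, C#); G is not a chord tone.
It is approached by step up from F# and then sustained as the same pitch into the next harmony.
Arriving early and becoming a chord tone when the harmony changes — an anticipation.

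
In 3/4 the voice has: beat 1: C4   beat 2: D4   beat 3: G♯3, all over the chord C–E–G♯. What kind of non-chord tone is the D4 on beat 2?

Escape tone.

The harmony at that moment is C augmented triad (C, E, G♯); D4 is not a chord tone.
It is approached by step up from C4 and left by leap down to G♯3.
Step in, leap out, on a weak beat — an escape tone.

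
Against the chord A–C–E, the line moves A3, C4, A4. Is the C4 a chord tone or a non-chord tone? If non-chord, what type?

A minor triad contains A, C, E; C is the third, so it is a chord tone.

Chord tone (the third of A minor triad).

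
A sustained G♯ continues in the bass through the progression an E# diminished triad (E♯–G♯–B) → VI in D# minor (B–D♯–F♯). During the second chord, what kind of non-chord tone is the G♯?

Pedal tone (pedal point).

The harmony at that moment is B major triad (B, D♯, F♯); G♯ is not a chord tone.
It is held over (the same pitch as the preceding G♯) and then sustained as the same pitch into the next harmony.
Sustained through a change of harmony — a pedal tone.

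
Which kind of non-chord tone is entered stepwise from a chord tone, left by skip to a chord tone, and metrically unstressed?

Escape tone.

Approach: by step. Departure: by leap. Metric position: weak.
Step in, leap out, from a weak position — an escape tone (échappée). (It is the mirror image of the appoggiatura, which leaps in and steps out on a strong beat.)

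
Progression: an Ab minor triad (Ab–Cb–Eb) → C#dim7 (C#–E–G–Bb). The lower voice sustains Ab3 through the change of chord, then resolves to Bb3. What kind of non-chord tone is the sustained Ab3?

Ab3 is a retardation.

The harmony at that moment is C# diminished seventh chord (C#, E, G, Bb); Ab3 is not a chord tone.
It is held over (the same pitch as the preceding Ab3) and left by step up to Bb3.
Held over from the previous chord and resolving up by step — a retardation.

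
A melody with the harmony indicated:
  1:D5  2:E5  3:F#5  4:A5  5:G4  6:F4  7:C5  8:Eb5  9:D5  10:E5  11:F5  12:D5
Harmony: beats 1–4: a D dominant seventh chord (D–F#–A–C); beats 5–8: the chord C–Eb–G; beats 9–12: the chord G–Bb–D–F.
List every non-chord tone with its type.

E5 (beat 2) — passing tone; F4 (beat 6) — escape tone; E5 (beat 10) — passing tone.

The harmony at that moment is D dominant seventh chord (D, F#, A, C); E5 is not a chord tone.
It is approached by step up from D5 and left by step up to F#5.
Step in, step out in the same direction — a passing tone.
The harmony at that moment is C minor triad (C, Eb, G); F4 is not a chord tone.
It is approached by step down from G4 and left by leap up to C5.
Step in, leap out — an escape tone.
The harmony at that moment is G minor seventh chord (G, Bb, D, F); E5 is not a chord tone.
It is approached by step up from D5 and left by step up to F5.
Step in, step out in the same direction — a passing tone.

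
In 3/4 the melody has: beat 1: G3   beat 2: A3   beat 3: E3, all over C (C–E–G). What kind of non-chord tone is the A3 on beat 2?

Escape tone.

The harmony at that moment is C major triad (C, E, G); A3 is not a chord tone.
It is approached by step up from G3 and left by leap down to E3.
Step in, leap out, on a weak beat — an escape tone.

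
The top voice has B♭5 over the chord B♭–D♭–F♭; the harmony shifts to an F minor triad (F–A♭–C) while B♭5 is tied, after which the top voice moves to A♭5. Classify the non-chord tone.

The harmony at that moment is F minor triad (F, A♭, C); B♭5 is not a chord tone.
It is held over (the same pitch as the preceding B♭5) and left by step down to A♭5.
Held over from the previous chord and resolving down by step — a suspension.

B♭5 is a suspension.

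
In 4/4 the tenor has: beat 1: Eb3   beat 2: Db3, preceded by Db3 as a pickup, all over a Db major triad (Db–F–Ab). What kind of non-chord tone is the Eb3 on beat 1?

Upper neighbor tone.

The harmony at that moment is Db major triad (Db, F, Ab); Eb3 is not a chord tone.
It is approached by step up from Db3 and left by step down to Db3.
Step away and step back to the same note — a neighbor tone (upper neighbor).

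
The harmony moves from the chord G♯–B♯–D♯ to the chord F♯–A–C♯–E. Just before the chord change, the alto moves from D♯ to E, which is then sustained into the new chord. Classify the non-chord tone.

The harmony at that moment is G♯ major triad (G♯, B♯, D♯); E is not a chord tone.
It is approached by step up from D♯ and then sustained as the same pitch into the next harmony.
Arriving early and becoming a chord tone when the harmony changes — an anticipation.

E is an anticipation.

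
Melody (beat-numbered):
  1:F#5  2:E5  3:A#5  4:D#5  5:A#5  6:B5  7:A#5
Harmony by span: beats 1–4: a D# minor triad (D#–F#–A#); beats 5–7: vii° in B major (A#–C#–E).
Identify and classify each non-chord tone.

The harmony at that moment is D# minor triad (D#, F#, A#); E5 is not a chord tone.
It is approached by step down from F#5 and left by leap up to A#5.
Step in, leap out — an escape tone.
The harmony at that moment is A# diminished triad (A#, C#, E); B5 is not a chord tone.
It is approached by step up from A#5 and left by step down to A#5.
Step away and step back to the same note — a neighbor tone (upper neighbor).

E5 (beat 2) — escape tone; B5 (beat 6) — neighbor tone.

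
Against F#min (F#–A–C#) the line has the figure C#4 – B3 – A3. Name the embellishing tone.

The harmony at that moment is F# minor triad (F#, A, C#); B3 is not a chord tone.
It is approached by step down from C#4 and left by step down to A3.
Step in, step out in the same direction — a passing tone.

B3 is a passing tone.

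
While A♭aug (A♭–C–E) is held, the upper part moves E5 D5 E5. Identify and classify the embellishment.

The harmony at that moment is A♭ augmented triad (A♭, C, E); D5 is not a chord tone.
It is approached by step down from E5 and left by step up to E5.
Step away and step back to the same note — a neighbor tone (lower neighbor).

D5 is a neighbor tone.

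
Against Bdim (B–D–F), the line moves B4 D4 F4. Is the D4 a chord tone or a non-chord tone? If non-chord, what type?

Chord tone (the third of B diminished triad).

B diminished triad contains B, D, F; D is the third, so it is a chord tone.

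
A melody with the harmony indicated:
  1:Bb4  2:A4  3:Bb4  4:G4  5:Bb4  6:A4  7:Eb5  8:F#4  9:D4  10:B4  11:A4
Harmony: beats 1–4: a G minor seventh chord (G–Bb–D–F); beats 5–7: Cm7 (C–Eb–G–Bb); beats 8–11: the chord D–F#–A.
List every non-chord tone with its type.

A4 (beat 2) — neighbor tone; A4 (beat 6) — escape tone; B4 (beat 10) — appoggiatura.

The harmony at that moment is G minor seventh chord (G, Bb, D, F); A4 is not a chord tone.
It is approached by step down from Bb4 and left by step up to Bb4.
Step away and step back to the same note — a neighbor tone (lower neighbor).
The harmony at that moment is C minor seventh chord (C, Eb, G, Bb); A4 is not a chord tone.
It is approached by step down from Bb4 and left by leap up to Eb5.
Step in, leap out — an escape tone.
The harmony at that moment is D major triad (D, F#, A); B4 is not a chord tone.
It is approached by leap up from D4 and left by step down to A4.
Leap in, step out — an appoggiatura.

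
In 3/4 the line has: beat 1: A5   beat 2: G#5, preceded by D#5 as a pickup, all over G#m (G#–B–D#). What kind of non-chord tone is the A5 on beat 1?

The harmony at that moment is G# minor triad (G#, B, D#); A5 is not a chord tone.
It is approached by leap up from D#5 and left by step down to G#5.
Leap in, step out, metrically accented — an appoggiatura.

Appoggiatura.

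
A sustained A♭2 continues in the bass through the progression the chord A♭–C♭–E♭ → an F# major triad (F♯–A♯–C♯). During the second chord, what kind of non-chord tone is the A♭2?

Pedal tone (pedal point).

The harmony at that moment is F♯ major triad (F♯, A♯, C♯); A♭2 is not a chord tone.
It is held over (the same pitch as the preceding A♭2) and then sustained as the same pitch into the next harmony.
Sustained through a change of harmony — a pedal tone.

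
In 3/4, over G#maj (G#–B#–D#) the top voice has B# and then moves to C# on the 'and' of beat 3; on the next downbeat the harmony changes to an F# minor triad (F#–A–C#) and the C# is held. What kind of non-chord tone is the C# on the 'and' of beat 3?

Anticipation.

The harmony at that moment is G# major triad (G#, B#, D#); C# is not a chord tone.
It is approached by step up from B# and then sustained as the same pitch into the next harmony.
Arriving early and becoming a chord tone when the harmony changes — an anticipation.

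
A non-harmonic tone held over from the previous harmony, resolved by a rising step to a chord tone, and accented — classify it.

Retardation.

Approach: by preparation — the pitch is first a chord tone, then held (tied or repeated) while the harmony changes under it. Departure: up by step. Metric position: strong.
A prepared dissonance that resolves upward by step — a retardation. (The same figure resolving downward would be a suspension.)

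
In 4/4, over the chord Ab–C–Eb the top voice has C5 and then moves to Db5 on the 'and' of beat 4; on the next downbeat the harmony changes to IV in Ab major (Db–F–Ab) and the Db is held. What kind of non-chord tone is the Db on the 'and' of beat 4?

The harmony at that moment is Ab major triad (Ab, C, Eb); Db5 is not a chord tone.
It is approached by step up from C5 and then sustained as the same pitch into the next harmony.
Arriving early and becoming a chord tone when the harmony changes — an anticipation.

Anticipation.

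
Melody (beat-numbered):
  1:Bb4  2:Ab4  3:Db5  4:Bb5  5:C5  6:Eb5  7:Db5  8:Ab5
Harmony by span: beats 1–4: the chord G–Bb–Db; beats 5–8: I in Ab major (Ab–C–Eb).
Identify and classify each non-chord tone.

Ab4 (beat 2) — escape tone; Db5 (beat 7) — escape tone.

The harmony at that moment is G diminished triad (G, Bb, Db); Ab4 is not a chord tone.
It is approached by step down from Bb4 and left by leap up to Db5.
Step in, leap out — an escape tone.
The harmony at that moment is Ab major triad (Ab, C, Eb); Db5 is not a chord tone.
It is approached by step down from Eb5 and left by leap up to Ab5.
Step in, leap out — an escape tone.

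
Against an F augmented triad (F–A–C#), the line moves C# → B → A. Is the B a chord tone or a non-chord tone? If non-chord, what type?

Non-chord tone — a passing tone.

The harmony at that moment is F augmented triad (F, A, C#); B is not a chord tone.
It is approached by step down from C# and left by step down to A.
Step in, step out in the same direction — a passing tone.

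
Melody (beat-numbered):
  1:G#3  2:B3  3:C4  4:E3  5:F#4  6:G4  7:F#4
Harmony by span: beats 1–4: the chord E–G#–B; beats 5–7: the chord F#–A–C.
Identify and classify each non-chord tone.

C4 (beat 3) — escape tone; G4 (beat 6) — neighbor tone.

The harmony at that moment is E major triad (E, G#, B); C4 is not a chord tone.
It is approached by step up from B3 and left by leap down to E3.
Step in, leap out — an escape tone.
The harmony at that moment is F# diminished triad (F#, A, C); G4 is not a chord tone.
It is approached by step up from F#4 and left by step down to F#4.
Step away and step back to the same note — a neighbor tone (upper neighbor).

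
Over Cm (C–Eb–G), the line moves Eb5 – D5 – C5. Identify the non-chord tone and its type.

The harmony at that moment is C minor triad (C, Eb, G); D5 is not a chord tone.
It is approached by step down from Eb5 and left by step down to C5.
Step in, step out in the same direction — a passing tone.

D5 is a passing tone.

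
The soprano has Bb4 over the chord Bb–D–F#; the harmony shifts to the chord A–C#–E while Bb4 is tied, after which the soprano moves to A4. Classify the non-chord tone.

The harmony at that moment is A major triad (A, C#, E); Bb4 is not a chord tone.
It is held over (the same pitch as the preceding Bb4) and left by step down to A4.
Held over from the previous chord and resolving down by step — a suspension.

Bb4 is a suspension.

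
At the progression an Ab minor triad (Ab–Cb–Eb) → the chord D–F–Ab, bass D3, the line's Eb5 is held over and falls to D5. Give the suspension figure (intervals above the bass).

9–8 suspension.

At the second chord the bass is D3. The suspended Eb5 lies a ninth above the bass; after resolving down by step to D5, the interval above the bass becomes an octave.
Suspension figures are named by those two intervals: 9–8.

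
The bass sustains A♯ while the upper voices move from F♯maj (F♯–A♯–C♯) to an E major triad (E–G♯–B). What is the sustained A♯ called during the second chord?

Pedal tone (pedal point).

The harmony at that moment is E major triad (E, G♯, B); A♯ is not a chord tone.
It is held over (the same pitch as the preceding A♯) and then sustained as the same pitch into the next harmony.
Sustained through a change of harmony — a pedal tone.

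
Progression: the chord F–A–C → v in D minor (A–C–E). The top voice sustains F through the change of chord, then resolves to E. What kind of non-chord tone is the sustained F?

The harmony at that moment is A minor triad (A, C, E); F is not a chord tone.
It is held over (the same pitch as the preceding F) and left by step down to E.
Held over from the previous chord and resolving down by step — a suspension.

F is a suspension.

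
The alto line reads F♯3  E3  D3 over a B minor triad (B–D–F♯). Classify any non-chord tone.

The harmony at that moment is B minor triad (B, D, F♯); E3 is not a chord tone.
It is approached by step down from F♯3 and left by step down to D3.
Step in, step out in the same direction — a passing tone.

E3 is a passing tone.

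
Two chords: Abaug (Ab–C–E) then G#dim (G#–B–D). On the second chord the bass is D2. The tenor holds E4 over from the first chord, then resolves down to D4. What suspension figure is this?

At the second chord the bass is D2. The suspended E4 lies a ninth above the bass; after resolving down by step to D4, the interval above the bass becomes an octave.
Suspension figures are named by those two intervals: 9–8.

9–8 suspension.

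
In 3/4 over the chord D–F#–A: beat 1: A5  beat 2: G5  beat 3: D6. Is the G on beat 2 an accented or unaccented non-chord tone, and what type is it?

The harmony at that moment is D major triad (D, F#, A); G5 is not a chord tone.
It is approached by step down from A5 and left by leap up to D6.
Step in, leap out — an escape tone.
It falls on a weak beat, so it is unaccented.

Unaccented escape tone.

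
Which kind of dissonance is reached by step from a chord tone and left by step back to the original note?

Neighbor tone.

Approach: by step. Departure: by step in the opposite direction, back to the starting pitch.
Stepwise on both sides but reversing to return to the same chord tone — a neighbor tone. (Had it continued onward in the same direction it would be a passing tone instead.)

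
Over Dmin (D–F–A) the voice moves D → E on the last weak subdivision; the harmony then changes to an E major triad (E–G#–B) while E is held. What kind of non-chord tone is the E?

The harmony at that moment is D minor triad (D, F, A); E is not a chord tone.
It is approached by step up from D and then sustained as the same pitch into the next harmony.
Arriving early and becoming a chord tone when the harmony changes — an anticipation.

E is an anticipation.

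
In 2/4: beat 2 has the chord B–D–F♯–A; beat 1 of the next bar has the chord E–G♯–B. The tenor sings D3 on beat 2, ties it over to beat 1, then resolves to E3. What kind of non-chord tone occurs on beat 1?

The harmony at that moment is E major triad (E, G♯, B); D3 is not a chord tone.
It is held over (the same pitch as the preceding D3) and left by step up to E3.
Held over from the previous chord and resolving up by step — a retardation.

Retardation.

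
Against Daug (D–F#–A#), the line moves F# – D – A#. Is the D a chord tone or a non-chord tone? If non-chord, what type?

Chord tone (the root of D augmented triad).

D augmented triad contains D, F#, A#; D is the root, so it is a chord tone.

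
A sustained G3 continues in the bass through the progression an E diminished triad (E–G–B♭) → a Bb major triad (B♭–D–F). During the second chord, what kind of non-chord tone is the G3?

Pedal tone (pedal point).

The harmony at that moment is B♭ major triad (B♭, D, F); G3 is not a chord tone.
It is held over (the same pitch as the preceding G3) and then sustained as the same pitch into the next harmony.
Sustained through a change of harmony — a pedal tone.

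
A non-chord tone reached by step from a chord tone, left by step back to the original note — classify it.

Neighbor tone.

Approach: by step. Departure: by step in the opposite direction, back to the starting pitch.
Stepwise on both sides but reversing to return to the same chord tone — a neighbor tone. (Had it continued onward in the same direction it would be a passing tone instead.)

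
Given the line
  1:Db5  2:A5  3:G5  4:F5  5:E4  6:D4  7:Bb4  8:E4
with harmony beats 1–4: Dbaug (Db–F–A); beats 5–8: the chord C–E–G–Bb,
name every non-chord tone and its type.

The harmony at that moment is Db augmented triad (Db, F, A); G5 is not a chord tone.
It is approached by step down from A5 and left by step down to F5.
Step in, step out in the same direction — a passing tone.
The harmony at that moment is C dominant seventh chord (C, E, G, Bb); D4 is not a chord tone.
It is approached by step down from E4 and left by leap up to Bb4.
Step in, leap out — an escape tone.

G5 (beat 3) — passing tone; D4 (beat 6) — escape tone.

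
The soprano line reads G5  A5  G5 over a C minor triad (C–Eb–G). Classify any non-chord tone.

The harmony at that moment is C minor triad (C, Eb, G); A5 is not a chord tone.
It is approached by step up from G5 and left by step down to G5.
Step away and step back to the same note — a neighbor tone (upper neighbor).

A5 is a neighbor tone.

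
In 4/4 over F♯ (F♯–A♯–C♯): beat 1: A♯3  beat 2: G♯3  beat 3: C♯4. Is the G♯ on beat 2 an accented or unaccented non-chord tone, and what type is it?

The harmony at that moment is F♯ major triad (F♯, A♯, C♯); G♯3 is not a chord tone.
It is approached by step down from A♯3 and left by leap up to C♯4.
Step in, leap out — an escape tone.
It falls on a weak beat, so it is unaccented.

Unaccented escape tone.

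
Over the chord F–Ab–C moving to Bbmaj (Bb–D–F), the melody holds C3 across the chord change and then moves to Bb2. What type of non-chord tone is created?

The harmony at that moment is Bb major triad (Bb, D, F); C3 is not a chord tone.
It is held over (the same pitch as the preceding C3) and left by step down to Bb2.
Held over from the previous chord and resolving down by step — a suspension.

C3 is a suspension.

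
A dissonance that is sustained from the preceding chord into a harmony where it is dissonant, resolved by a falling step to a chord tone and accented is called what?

Approach: by preparation — the pitch is first a chord tone, then held (tied or repeated) while the harmony changes under it. Departure: down by step. Metric position: strong.
A prepared dissonance that resolves downward by step — a suspension. (The same figure resolving upward would be a retardation.)

Suspension.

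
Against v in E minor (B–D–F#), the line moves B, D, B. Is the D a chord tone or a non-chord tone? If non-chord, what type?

Chord tone (the third of B minor triad).

B minor triad contains B, D, F#; D is the third, so it is a chord tone.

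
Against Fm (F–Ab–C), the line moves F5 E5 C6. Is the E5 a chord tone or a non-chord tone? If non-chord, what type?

Non-chord tone — an escape tone.

The harmony at that moment is F minor triad (F, Ab, C); E5 is not a chord tone.
It is approached by step down from F5 and left by leap up to C6.
Step in, leap out — an escape tone.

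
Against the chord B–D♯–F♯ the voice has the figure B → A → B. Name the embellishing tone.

The harmony at that moment is B major triad (B, D♯, F♯); A is not a chord tone.
It is approached by step down from B and left by step up to B.
Step away and step back to the same note — a neighbor tone (lower neighbor).

A is a neighbor tone.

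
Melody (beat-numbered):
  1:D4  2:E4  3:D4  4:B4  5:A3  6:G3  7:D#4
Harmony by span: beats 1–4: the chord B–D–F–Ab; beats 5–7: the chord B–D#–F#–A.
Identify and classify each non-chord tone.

E4 (beat 2) — neighbor tone; G3 (beat 6) — escape tone.

The harmony at that moment is B diminished seventh chord (B, D, F, Ab); E4 is not a chord tone.
It is approached by step up from D4 and left by step down to D4.
Step away and step back to the same note — a neighbor tone (upper neighbor).
The harmony at that moment is B dominant seventh chord (B, D#, F#, A); G3 is not a chord tone.
It is approached by step down from A3 and left by leap up to D#4.
Step in, leap out — an escape tone.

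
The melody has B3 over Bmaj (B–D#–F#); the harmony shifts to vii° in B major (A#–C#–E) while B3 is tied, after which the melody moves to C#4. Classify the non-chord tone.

B3 is a retardation.

The harmony at that moment is A# diminished triad (A#, C#, E); B3 is not a chord tone.
It is held over (the same pitch as the preceding B3) and left by step up to C#4.
Held over from the previous chord and resolving up by step — a retardation.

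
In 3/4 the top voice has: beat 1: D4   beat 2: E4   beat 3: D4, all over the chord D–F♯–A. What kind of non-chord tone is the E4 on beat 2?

The harmony at that moment is D major triad (D, F♯, A); E4 is not a chord tone.
It is approached by step up from D4 and left by step down to D4.
Step away and step back to the same note — a neighbor tone (upper neighbor).

Upper neighbor tone.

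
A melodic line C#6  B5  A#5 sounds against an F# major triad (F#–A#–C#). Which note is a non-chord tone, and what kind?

The harmony at that moment is F# major triad (F#, A#, C#); B5 is not a chord tone.
It is approached by step down from C#6 and left by step down to A#5.
Step in, step out in the same direction — a passing tone.

B5 is a passing tone.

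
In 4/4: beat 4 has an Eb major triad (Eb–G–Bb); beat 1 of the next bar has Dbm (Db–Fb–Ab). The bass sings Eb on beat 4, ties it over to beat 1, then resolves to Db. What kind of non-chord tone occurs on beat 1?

Suspension.

The harmony at that moment is Db minor triad (Db, Fb, Ab); Eb is not a chord tone.
It is held over (the same pitch as the preceding Eb) and left by step down to Db.
Held over from the previous chord and resolving down by step — a suspension.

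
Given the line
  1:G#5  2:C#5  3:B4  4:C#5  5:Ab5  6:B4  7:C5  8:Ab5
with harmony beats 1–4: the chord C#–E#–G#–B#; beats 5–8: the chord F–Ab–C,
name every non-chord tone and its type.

B4 (beat 3) — neighbor tone; B4 (beat 6) — appoggiatura.

The harmony at that moment is C# major seventh chord (C#, E#, G#, B#); B4 is not a chord tone.
It is approached by step down from C#5 and left by step up to C#5.
Step away and step back to the same note — a neighbor tone (lower neighbor).
The harmony at that moment is F minor triad (F, Ab, C); B4 is not a chord tone.
It is approached by leap down from Ab5 and left by step up to C5.
Leap in, step out — an appoggiatura.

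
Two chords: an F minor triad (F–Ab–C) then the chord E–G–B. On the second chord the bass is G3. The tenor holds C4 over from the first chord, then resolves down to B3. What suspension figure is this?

4–3 suspension.

At the second chord the bass is G3. The suspended C4 lies a fourth above the bass; after resolving down by step to B3, the interval above the bass becomes a third.
Suspension figures are named by those two intervals: 4–3.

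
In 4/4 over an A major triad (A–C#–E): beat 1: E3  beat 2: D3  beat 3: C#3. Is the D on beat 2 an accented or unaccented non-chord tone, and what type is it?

The harmony at that moment is A major triad (A, C#, E); D3 is not a chord tone.
It is approached by step down from E3 and left by step down to C#3.
Step in, step out in the same direction — a passing tone.
It falls on a weak beat, so it is unaccented.

Unaccented passing tone.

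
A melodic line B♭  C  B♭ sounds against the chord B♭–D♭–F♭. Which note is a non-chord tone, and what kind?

C is a neighbor tone.

The harmony at that moment is B♭ diminished triad (B♭, D♭, F♭); C is not a chord tone.
It is approached by step up from B♭ and left by step down to B♭.
Step away and step back to the same note — a neighbor tone (upper neighbor).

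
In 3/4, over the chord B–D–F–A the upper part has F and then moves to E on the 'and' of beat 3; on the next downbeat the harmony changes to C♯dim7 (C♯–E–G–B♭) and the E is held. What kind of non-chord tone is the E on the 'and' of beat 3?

Anticipation.

The harmony at that moment is B half-diminished seventh chord (B, D, F, A); E is not a chord tone.
It is approached by step down from F and then sustained as the same pitch into the next harmony.
Arriving early and becoming a chord tone when the harmony changes — an anticipation.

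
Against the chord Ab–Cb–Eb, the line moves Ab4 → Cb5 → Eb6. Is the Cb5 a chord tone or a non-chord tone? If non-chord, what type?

Ab minor triad contains Ab, Cb, Eb; Cb is the third, so it is a chord tone.

Chord tone (the third of Ab minor triad).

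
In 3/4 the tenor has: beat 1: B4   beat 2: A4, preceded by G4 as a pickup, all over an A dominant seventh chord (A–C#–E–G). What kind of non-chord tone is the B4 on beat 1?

Appoggiatura.

The harmony at that moment is A dominant seventh chord (A, C#, E, G); B4 is not a chord tone.
It is approached by leap up from G4 and left by step down to A4.
Leap in, step out, metrically accented — an appoggiatura.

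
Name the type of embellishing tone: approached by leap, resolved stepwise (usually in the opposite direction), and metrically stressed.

Appoggiatura.

Approach: by leap. Departure: by step. Metric position: strong.
Leap in, step out, in a metrically strong position — an appoggiatura. (It is the mirror image of the escape tone, which steps in and leaps out from a weak position.)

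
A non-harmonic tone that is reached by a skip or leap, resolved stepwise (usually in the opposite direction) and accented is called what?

Approach: by leap. Departure: by step. Metric position: strong.
Leap in, step out, in a metrically strong position — an appoggiatura. (It is the mirror image of the escape tone, which steps in and leaps out from a weak position.)

Appoggiatura.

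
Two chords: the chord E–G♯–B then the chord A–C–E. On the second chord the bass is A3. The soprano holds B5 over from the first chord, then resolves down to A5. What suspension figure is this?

9–8 suspension.

At the second chord the bass is A3. The suspended B5 lies a ninth above the bass; after resolving down by step to A5, the interval above the bass becomes an octave.
Suspension figures are named by those two intervals: 9–8.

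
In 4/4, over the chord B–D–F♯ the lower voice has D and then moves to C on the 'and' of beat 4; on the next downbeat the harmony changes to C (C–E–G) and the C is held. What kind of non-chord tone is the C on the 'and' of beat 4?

Anticipation.

The harmony at that moment is B minor triad (B, D, F♯); C is not a chord tone.
It is approached by step down from D and then sustained as the same pitch into the next harmony.
Arriving early and becoming a chord tone when the harmony changes — an anticipation.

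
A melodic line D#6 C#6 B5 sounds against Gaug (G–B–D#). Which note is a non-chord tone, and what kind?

C#6 is a passing tone.

The harmony at that moment is G augmented triad (G, B, D#); C#6 is not a chord tone.
It is approached by step down from D#6 and left by step down to B5.
Step in, step out in the same direction — a passing tone.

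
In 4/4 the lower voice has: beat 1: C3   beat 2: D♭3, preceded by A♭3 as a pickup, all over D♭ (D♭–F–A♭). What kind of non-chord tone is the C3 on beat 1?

The harmony at that moment is D♭ major triad (D♭, F, A♭); C3 is not a chord tone.
It is approached by leap down from A♭3 and left by step up to D♭3.
Leap in, step out, metrically accented — an appoggiatura.

Appoggiatura.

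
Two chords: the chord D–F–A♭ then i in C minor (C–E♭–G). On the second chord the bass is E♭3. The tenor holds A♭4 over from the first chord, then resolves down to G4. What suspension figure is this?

4–3 suspension.

At the second chord the bass is E♭3. The suspended A♭4 lies a fourth above the bass; after resolving down by step to G4, the interval above the bass becomes a third.
Suspension figures are named by those two intervals: 4–3.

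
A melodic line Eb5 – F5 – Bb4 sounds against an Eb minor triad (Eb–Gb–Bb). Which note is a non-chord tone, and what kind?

The harmony at that moment is Eb minor triad (Eb, Gb, Bb); F5 is not a chord tone.
It is approached by step up from Eb5 and left by leap down to Bb4.
Step in, leap out — an escape tone.

F5 is an escape tone.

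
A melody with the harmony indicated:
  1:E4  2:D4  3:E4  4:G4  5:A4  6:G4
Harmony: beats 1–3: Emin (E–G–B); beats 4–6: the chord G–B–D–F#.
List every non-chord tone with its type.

D4 (beat 2) — neighbor tone; A4 (beat 5) — neighbor tone.

The harmony at that moment is E minor triad (E, G, B); D4 is not a chord tone.
It is approached by step down from E4 and left by step up to E4.
Step away and step back to the same note — a neighbor tone (lower neighbor).
The harmony at that moment is G major seventh chord (G, B, D, F#); A4 is not a chord tone.
It is approached by step up from G4 and left by step down to G4.
Step away and step back to the same note — a neighbor tone (upper neighbor).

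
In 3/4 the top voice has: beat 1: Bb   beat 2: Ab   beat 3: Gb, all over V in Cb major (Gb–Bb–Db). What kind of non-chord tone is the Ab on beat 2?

Passing tone.

The harmony at that moment is Gb major triad (Gb, Bb, Db); Ab is not a chord tone.
It is approached by step down from Bb and left by step down to Gb.
Step in, step out in the same direction — a passing tone.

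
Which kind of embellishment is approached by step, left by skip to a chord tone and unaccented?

Escape tone.

Approach: by step. Departure: by leap. Metric position: weak.
Step in, leap out, from a weak position — an escape tone (échappée). (It is the mirror image of the appoggiatura, which leaps in and steps out on a strong beat.)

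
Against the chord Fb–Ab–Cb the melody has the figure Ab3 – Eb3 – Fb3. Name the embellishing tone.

The harmony at that moment is Fb major triad (Fb, Ab, Cb); Eb3 is not a chord tone.
It is approached by leap down from Ab3 and left by step up to Fb3.
Leap in, step out — an appoggiatura.

Eb3 is an appoggiatura.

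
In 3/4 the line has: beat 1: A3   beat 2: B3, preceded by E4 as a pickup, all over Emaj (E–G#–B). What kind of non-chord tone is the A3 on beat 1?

Appoggiatura.

The harmony at that moment is E major triad (E, G#, B); A3 is not a chord tone.
It is approached by leap down from E4 and left by step up to B3.
Leap in, step out, metrically accented — an appoggiatura.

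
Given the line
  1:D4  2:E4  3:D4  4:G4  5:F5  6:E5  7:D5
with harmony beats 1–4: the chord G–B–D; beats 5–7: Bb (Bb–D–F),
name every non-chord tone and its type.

The harmony at that moment is G major triad (G, B, D); E4 is not a chord tone.
It is approached by step up from D4 and left by step down to D4.
Step away and step back to the same note — a neighbor tone (upper neighbor).
The harmony at that moment is Bb major triad (Bb, D, F); E5 is not a chord tone.
It is approached by step down from F5 and left by step down to D5.
Step in, step out in the same direction — a passing tone.

E4 (beat 2) — neighbor tone; E5 (beat 6) — passing tone.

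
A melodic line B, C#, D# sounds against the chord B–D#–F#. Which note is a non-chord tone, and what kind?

The harmony at that moment is B major triad (B, D#, F#); C# is not a chord tone.
It is approached by step up from B and left by step up to D#.
Step in, step out in the same direction — a passing tone.

C# is a passing tone.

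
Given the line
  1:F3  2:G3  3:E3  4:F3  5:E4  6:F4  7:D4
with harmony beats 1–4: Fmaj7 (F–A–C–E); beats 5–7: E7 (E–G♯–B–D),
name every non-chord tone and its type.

G3 (beat 2) — escape tone; F4 (beat 6) — escape tone.

The harmony at that moment is F major seventh chord (F, A, C, E); G3 is not a chord tone.
It is approached by step up from F3 and left by leap down to E3.
Step in, leap out — an escape tone.
The harmony at that moment is E dominant seventh chord (E, G♯, B, D); F4 is not a chord tone.
It is approached by step up from E4 and left by leap down to D4.
Step in, leap out — an escape tone.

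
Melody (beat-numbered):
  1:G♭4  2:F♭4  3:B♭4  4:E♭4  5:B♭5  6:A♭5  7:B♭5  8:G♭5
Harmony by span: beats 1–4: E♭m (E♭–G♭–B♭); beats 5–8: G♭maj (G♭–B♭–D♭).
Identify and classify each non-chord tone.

F♭4 (beat 2) — escape tone; A♭5 (beat 6) — neighbor tone.

The harmony at that moment is E♭ minor triad (E♭, G♭, B♭); F♭4 is not a chord tone.
It is approached by step down from G♭4 and left by leap up to B♭4.
Step in, leap out — an escape tone.
The harmony at that moment is G♭ major triad (G♭, B♭, D♭); A♭5 is not a chord tone.
It is approached by step down from B♭5 and left by step up to B♭5.
Step away and step back to the same note — a neighbor tone (lower neighbor).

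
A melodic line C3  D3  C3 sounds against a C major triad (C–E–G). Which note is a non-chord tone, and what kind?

The harmony at that moment is C major triad (C, E, G); D3 is not a chord tone.
It is approached by step up from C3 and left by step down to C3.
Step away and step back to the same note — a neighbor tone (upper neighbor).

D3 is a neighbor tone.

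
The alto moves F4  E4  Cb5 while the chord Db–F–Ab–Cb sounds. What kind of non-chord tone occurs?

The harmony at that moment is Db dominant seventh chord (Db, F, Ab, Cb); E4 is not a chord tone.
It is approached by step down from F4 and left by leap up to Cb5.
Step in, leap out — an escape tone.

E4 is an escape tone.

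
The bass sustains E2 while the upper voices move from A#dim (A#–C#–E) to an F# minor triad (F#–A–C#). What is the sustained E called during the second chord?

Pedal tone (pedal point).

The harmony at that moment is F# minor triad (F#, A, C#); E2 is not a chord tone.
It is held over (the same pitch as the preceding E2) and then sustained as the same pitch into the next harmony.
Sustained through a change of harmony — a pedal tone.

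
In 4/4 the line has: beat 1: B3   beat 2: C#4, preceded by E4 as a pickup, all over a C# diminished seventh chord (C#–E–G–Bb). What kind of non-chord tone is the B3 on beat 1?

Appoggiatura.

The harmony at that moment is C# diminished seventh chord (C#, E, G, Bb); B3 is not a chord tone.
It is approached by leap down from E4 and left by step up to C#4.
Leap in, step out, metrically accented — an appoggiatura.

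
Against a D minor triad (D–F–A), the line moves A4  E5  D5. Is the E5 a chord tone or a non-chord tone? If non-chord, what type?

Non-chord tone — an appoggiatura.

The harmony at that moment is D minor triad (D, F, A); E5 is not a chord tone.
It is approached by leap up from A4 and left by step down to D5.
Leap in, step out — an appoggiatura.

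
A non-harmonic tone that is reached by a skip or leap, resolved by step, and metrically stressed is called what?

Approach: by leap. Departure: by step. Metric position: strong.
Leap in, step out, in a metrically strong position — an appoggiatura. (It is the mirror image of the escape tone, which steps in and leaps out from a weak position.)

Appoggiatura.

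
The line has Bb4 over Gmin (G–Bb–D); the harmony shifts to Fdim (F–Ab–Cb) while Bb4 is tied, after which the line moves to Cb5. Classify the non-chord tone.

The harmony at that moment is F diminished triad (F, Ab, Cb); Bb4 is not a chord tone.
It is held over (the same pitch as the preceding Bb4) and left by step up to Cb5.
Held over from the previous chord and resolving up by step — a retardation.

Bb4 is a retardation.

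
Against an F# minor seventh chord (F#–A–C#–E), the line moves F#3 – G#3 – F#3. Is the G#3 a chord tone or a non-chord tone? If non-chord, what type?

The harmony at that moment is F# minor seventh chord (F#, A, C#, E); G#3 is not a chord tone.
It is approached by step up from F#3 and left by step down to F#3.
Step away and step back to the same note — a neighbor tone (upper neighbor).

Non-chord tone — a neighbor tone.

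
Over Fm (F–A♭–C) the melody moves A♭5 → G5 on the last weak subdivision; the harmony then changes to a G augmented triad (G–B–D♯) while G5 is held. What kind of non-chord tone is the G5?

G5 is an anticipation.

The harmony at that moment is F minor triad (F, A♭, C); G5 is not a chord tone.
It is approached by step down from A♭5 and then sustained as the same pitch into the next harmony.
Arriving early and becoming a chord tone when the harmony changes — an anticipation.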